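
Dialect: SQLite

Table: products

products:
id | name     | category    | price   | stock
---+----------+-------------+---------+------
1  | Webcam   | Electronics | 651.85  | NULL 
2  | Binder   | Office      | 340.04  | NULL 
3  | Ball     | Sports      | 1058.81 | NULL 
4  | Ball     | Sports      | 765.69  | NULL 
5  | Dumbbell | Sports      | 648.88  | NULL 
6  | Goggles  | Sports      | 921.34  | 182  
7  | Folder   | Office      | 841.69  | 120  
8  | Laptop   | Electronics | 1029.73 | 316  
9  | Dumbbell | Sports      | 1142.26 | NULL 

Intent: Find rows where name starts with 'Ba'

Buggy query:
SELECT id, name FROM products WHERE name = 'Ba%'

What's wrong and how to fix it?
Bug: '=' compares the literal string including the % character; pattern matching needs LIKE

Fix: Replace '=' with LIKE so 'Ba%' is treated as a pattern

Corrected query:
SELECT id, name FROM products WHERE name LIKE 'Ba%'

Result:
id | name
---+-----
3  | Ball
4  | Ball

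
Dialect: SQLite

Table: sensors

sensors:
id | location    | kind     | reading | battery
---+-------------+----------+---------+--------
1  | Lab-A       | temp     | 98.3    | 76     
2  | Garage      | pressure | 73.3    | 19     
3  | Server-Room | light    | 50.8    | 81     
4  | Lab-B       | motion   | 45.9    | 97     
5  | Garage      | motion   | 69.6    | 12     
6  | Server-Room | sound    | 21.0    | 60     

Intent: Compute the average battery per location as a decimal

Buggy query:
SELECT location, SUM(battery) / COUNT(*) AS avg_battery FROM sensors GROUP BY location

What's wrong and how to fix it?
Bug: SUM(battery) and COUNT(*) are both integers; the division truncates the fractional part

Fix: Multiply by 1.0 (or CAST to REAL) to force floating-point division

Corrected query:
SELECT location, SUM(battery) * 1.0 / COUNT(*) AS avg_battery FROM sensors GROUP BY location

Result:
location    | avg_battery
------------+------------
Garage      | 15.5       
Lab-A       | 76         
Lab-B       | 97         
Server-Room | 70.5       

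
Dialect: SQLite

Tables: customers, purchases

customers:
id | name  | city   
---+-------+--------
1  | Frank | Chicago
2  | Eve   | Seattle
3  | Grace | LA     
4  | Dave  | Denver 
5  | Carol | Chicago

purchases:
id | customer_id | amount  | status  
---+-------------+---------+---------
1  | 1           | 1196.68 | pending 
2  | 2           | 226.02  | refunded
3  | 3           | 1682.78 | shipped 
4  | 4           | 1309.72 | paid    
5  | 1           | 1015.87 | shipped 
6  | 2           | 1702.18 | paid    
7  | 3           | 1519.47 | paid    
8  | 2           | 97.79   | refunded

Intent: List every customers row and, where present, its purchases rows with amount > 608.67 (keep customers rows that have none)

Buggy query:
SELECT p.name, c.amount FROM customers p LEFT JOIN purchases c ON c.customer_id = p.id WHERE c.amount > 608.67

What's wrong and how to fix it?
Bug: A WHERE condition on the right-hand table after LEFT JOIN drops unmatched parents

Fix: Move the right-table condition into the ON clause so unmatched parents are kept

Corrected query:
SELECT p.name, c.amount FROM customers p LEFT JOIN purchases c ON c.customer_id = p.id AND c.amount > 608.67

Result:
name  | amount 
------+--------
Frank | 1015.87
Frank | 1196.68
Eve   | 1702.18
Grace | 1519.47
Grace | 1682.78
Dave  | 1309.72
Carol | NULL   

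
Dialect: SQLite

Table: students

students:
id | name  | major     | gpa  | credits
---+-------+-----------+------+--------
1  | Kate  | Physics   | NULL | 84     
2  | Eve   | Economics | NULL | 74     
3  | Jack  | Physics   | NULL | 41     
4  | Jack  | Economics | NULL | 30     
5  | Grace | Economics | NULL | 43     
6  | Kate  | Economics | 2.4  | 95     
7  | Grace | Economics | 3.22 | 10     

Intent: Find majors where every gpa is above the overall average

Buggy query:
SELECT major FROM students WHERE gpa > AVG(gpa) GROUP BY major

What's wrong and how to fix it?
Bug: AVG() is an aggregate; it can't sit directly in WHERE

Fix: Use a subquery for AVG and a HAVING MIN(...) filter so the condition holds for every row in the group

Corrected query:
SELECT major FROM students GROUP BY major HAVING MIN(gpa) > (SELECT AVG(gpa) FROM students)

Result:
(no rows)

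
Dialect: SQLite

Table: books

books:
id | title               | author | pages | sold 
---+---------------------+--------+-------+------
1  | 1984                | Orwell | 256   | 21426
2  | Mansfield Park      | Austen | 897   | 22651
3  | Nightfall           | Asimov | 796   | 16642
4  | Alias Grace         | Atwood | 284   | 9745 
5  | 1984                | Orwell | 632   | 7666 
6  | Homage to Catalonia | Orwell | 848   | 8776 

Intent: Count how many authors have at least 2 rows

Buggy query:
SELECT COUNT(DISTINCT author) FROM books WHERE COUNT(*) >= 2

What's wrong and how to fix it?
Bug: COUNT(*) cannot appear in WHERE; the per-group count doesn't exist yet

Fix: Use a subquery that GROUPs and filters with HAVING, then count its rows

Corrected query:
SELECT COUNT(*) FROM (SELECT author FROM books GROUP BY author HAVING COUNT(*) >= 2)

Result:
COUNT(*)
--------
1       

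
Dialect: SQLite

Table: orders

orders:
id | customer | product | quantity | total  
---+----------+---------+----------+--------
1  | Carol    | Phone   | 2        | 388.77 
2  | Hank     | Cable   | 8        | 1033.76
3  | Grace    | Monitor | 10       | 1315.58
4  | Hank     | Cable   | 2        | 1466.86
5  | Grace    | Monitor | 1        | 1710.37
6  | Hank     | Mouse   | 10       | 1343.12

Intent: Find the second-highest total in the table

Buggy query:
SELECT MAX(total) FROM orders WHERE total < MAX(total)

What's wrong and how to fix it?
Bug: The inner MAX is an aggregate inside WHERE, which is not allowed

Fix: Put the inner MAX in a scalar subquery

Corrected query:
SELECT MAX(total) FROM orders WHERE total < (SELECT MAX(total) FROM orders)

Result:
MAX(total)
----------
1466.86   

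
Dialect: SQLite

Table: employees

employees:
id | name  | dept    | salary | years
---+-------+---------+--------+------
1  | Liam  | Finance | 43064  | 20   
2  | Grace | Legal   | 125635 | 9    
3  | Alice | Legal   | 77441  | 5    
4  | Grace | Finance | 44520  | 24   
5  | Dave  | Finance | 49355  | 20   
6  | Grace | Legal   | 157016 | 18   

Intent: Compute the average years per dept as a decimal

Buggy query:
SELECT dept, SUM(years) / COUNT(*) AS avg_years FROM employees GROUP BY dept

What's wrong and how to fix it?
Bug: SUM(years) and COUNT(*) are both integers; the division truncates the fractional part

Fix: Multiply by 1.0 (or CAST to REAL) to force floating-point division

Corrected query:
SELECT dept, SUM(years) * 1.0 / COUNT(*) AS avg_years FROM employees GROUP BY dept

Result:
dept    | avg_years
--------+----------
Finance | 21.333333
Legal   | 10.666667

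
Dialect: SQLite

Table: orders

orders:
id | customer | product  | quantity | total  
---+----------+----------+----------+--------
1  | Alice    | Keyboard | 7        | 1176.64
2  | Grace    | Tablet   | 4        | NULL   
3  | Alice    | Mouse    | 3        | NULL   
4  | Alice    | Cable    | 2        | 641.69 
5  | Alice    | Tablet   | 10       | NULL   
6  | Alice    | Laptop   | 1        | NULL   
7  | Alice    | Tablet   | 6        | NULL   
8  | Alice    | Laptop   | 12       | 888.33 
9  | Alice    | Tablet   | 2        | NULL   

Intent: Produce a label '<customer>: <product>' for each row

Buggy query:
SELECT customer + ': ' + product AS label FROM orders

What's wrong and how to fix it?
Bug: SQLite uses || for string concatenation; + coerces text to numbers (yielding 0)

Fix: Use the || operator for string concatenation

Corrected query:
SELECT customer || ': ' || product AS label FROM orders

Result:
label          
---------------
Alice: Keyboard
Grace: Tablet  
Alice: Mouse   
Alice: Cable   
Alice: Tablet  
Alice: Laptop  
Alice: Tablet  
Alice: Laptop  
Alice: Tablet  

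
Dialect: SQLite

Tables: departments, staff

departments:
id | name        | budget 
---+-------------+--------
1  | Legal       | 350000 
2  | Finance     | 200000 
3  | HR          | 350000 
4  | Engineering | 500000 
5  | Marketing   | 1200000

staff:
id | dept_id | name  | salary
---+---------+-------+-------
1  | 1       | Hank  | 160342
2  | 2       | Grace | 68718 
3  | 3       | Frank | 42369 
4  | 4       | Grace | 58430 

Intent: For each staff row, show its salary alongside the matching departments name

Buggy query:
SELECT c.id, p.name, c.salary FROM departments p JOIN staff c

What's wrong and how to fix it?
Bug: Missing join condition: each staff row is matched to all departments rows instead of just its own

Fix: Add ON c.dept_id = p.id to the JOIN

Corrected query:
SELECT c.id, p.name, c.salary FROM departments p JOIN staff c ON c.dept_id = p.id

Result:
id | name        | salary
---+-------------+-------
1  | Legal       | 160342
2  | Finance     | 68718 
3  | HR          | 42369 
4  | Engineering | 58430 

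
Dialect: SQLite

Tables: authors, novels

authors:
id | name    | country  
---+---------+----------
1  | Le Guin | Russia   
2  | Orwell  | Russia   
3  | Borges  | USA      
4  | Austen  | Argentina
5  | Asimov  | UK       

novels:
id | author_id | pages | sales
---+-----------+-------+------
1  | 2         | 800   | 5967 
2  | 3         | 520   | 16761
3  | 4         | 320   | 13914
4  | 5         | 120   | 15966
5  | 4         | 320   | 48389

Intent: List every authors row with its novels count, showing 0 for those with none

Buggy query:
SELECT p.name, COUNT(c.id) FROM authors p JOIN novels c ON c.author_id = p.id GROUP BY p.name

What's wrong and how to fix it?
Bug: An inner join excludes parents with zero children

Fix: Use LEFT JOIN so parents without children still appear (COUNT(c.id) gives 0)

Corrected query:
SELECT p.name, COUNT(c.id) FROM authors p LEFT JOIN novels c ON c.author_id = p.id GROUP BY p.name

Result:
name    | COUNT(c.id)
--------+------------
Asimov  | 1          
Austen  | 2          
Borges  | 1          
Le Guin | 0          
Orwell  | 1          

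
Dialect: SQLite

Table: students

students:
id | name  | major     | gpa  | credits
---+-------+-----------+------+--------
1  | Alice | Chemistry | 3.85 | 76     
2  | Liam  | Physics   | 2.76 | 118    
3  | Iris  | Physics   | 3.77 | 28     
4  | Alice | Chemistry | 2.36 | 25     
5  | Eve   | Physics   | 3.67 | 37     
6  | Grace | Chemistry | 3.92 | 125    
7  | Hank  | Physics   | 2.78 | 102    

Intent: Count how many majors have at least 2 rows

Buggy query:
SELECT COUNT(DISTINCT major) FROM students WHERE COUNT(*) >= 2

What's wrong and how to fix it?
Bug: WHERE filters individual rows, not groups, so a group-level COUNT is invalid there

Fix: Use a subquery that GROUPs and filters with HAVING, then count its rows

Corrected query:
SELECT COUNT(*) FROM (SELECT major FROM students GROUP BY major HAVING COUNT(*) >= 2)

Result:
COUNT(*)
--------
2       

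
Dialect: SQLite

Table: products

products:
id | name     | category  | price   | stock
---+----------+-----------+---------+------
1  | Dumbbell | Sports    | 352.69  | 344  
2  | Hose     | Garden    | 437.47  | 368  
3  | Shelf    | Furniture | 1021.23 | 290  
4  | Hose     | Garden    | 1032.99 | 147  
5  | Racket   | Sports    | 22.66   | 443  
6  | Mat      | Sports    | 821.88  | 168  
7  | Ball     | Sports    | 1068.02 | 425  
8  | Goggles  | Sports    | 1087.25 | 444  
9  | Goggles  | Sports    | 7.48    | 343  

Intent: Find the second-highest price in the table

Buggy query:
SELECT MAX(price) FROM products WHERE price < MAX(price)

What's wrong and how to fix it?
Bug: The inner MAX is an aggregate inside WHERE, which is not allowed

Fix: Compute the overall MAX in a subquery, then take MAX of rows below it

Corrected query:
SELECT MAX(price) FROM products WHERE price < (SELECT MAX(price) FROM products)

Result:
MAX(price)
----------
1068.02   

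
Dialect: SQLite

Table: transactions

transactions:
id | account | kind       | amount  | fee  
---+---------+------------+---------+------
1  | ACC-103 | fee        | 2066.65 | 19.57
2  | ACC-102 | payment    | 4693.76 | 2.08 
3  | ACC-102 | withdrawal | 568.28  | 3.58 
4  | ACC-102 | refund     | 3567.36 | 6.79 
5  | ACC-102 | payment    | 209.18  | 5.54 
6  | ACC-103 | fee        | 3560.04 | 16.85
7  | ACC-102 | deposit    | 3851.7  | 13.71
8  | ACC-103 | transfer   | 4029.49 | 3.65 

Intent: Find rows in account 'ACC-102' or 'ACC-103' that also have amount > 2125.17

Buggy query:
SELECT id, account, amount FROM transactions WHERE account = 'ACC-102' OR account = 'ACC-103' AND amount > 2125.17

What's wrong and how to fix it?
Bug: AND binds tighter than OR, so this parses as account = 'ACC-102' OR (account = 'ACC-103' AND amount > 2125.17)

Fix: Add parentheses around the OR so the AND applies to both alternatives

Corrected query:
SELECT id, account, amount FROM transactions WHERE (account = 'ACC-102' OR account = 'ACC-103') AND amount > 2125.17

Result:
id | account | amount 
---+---------+--------
2  | ACC-102 | 4693.76
4  | ACC-102 | 3567.36
6  | ACC-103 | 3560.04
7  | ACC-102 | 3851.7 
8  | ACC-103 | 4029.49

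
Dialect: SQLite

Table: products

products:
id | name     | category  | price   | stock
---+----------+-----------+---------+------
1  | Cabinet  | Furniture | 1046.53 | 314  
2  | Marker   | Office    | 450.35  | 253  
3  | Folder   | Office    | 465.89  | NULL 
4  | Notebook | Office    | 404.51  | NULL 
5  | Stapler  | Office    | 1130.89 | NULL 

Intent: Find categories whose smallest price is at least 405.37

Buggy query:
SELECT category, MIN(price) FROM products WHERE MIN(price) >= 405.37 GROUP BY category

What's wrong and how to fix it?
Bug: Aggregates like MIN are computed per group after WHERE runs

Fix: Use HAVING for the per-group MIN condition

Corrected query:
SELECT category, MIN(price) FROM products GROUP BY category HAVING MIN(price) >= 405.37

Result:
category  | MIN(price)
----------+-----------
Furniture | 1046.53   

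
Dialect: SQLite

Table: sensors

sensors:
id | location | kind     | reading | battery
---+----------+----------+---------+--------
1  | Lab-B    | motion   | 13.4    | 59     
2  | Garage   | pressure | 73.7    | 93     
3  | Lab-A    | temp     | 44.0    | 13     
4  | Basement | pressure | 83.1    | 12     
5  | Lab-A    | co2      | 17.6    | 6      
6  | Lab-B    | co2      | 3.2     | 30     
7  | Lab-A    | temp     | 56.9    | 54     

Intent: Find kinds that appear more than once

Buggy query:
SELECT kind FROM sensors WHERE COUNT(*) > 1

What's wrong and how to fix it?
Bug: WHERE can't reference COUNT(*); aggregates are computed after WHERE

Fix: GROUP BY kind, then filter groups with HAVING COUNT(*) > 1

Corrected query:
SELECT kind FROM sensors GROUP BY kind HAVING COUNT(*) > 1

Result:
kind    
--------
co2     
pressure
temp    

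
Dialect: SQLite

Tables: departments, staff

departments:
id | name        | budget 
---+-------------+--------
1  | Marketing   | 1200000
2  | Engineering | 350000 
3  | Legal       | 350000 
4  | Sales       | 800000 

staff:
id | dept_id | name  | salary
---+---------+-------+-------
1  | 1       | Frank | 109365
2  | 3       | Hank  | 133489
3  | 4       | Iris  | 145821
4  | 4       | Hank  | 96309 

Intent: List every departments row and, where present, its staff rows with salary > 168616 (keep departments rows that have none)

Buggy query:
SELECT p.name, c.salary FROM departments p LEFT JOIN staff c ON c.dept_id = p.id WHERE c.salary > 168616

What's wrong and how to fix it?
Bug: Filtering c.salary in WHERE discards the NULL rows produced by LEFT JOIN, turning it into an inner join

Fix: Move the right-table condition into the ON clause so unmatched parents are kept

Corrected query:
SELECT p.name, c.salary FROM departments p LEFT JOIN staff c ON c.dept_id = p.id AND c.salary > 168616

Result:
name        | salary
------------+-------
Marketing   | NULL  
Engineering | NULL  
Legal       | NULL  
Sales       | NULL  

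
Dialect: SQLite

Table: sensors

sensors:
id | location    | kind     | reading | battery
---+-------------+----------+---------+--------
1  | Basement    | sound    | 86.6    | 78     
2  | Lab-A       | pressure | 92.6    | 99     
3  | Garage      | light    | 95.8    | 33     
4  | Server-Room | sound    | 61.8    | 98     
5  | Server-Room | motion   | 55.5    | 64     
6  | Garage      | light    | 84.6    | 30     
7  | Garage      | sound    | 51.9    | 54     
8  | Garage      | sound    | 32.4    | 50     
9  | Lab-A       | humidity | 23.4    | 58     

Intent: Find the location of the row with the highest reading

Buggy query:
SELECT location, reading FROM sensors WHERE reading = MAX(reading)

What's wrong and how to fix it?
Bug: WHERE is evaluated per row; an aggregate over the whole table isn't defined there

Fix: Wrap MAX in a scalar subquery so WHERE compares against a single value

Corrected query:
SELECT location, reading FROM sensors WHERE reading = (SELECT MAX(reading) FROM sensors)

Result:
location | reading
---------+--------
Garage   | 95.8   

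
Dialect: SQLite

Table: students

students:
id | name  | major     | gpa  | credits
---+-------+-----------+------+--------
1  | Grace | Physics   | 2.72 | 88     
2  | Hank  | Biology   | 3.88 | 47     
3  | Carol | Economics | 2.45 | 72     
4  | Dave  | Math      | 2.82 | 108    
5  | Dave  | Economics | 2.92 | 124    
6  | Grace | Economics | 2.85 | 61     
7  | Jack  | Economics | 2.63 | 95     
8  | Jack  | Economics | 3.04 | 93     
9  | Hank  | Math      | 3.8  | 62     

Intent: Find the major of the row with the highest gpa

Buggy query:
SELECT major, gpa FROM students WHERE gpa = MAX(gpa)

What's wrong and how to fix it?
Bug: WHERE is evaluated per row; an aggregate over the whole table isn't defined there

Fix: Use a subquery: WHERE gpa = (SELECT MAX(gpa) FROM students)

Corrected query:
SELECT major, gpa FROM students WHERE gpa = (SELECT MAX(gpa) FROM students)

Result:
major   | gpa 
--------+-----
Biology | 3.88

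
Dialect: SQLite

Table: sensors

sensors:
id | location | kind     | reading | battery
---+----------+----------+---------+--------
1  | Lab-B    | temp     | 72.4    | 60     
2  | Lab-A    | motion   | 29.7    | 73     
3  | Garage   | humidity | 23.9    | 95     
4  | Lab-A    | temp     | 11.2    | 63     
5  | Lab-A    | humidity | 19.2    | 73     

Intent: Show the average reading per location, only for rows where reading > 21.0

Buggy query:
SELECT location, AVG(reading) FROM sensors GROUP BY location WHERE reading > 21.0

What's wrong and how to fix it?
Bug: WHERE cannot follow GROUP BY

Fix: Place WHERE between FROM and GROUP BY

Corrected query:
SELECT location, AVG(reading) FROM sensors WHERE reading > 21.0 GROUP BY location

Result:
location | AVG(reading)
---------+-------------
Garage   | 23.9        
Lab-A    | 29.7        
Lab-B    | 72.4        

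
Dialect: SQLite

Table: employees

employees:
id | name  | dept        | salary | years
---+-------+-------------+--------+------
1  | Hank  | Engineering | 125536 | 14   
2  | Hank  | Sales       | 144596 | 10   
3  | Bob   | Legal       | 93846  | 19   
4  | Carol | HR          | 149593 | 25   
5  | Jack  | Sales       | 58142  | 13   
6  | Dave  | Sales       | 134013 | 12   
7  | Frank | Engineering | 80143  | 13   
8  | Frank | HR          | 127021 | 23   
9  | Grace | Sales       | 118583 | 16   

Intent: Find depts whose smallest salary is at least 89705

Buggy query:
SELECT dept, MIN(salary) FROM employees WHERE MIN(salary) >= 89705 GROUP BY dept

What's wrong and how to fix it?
Bug: MIN() in WHERE is a misuse of aggregate

Fix: Use HAVING for the per-group MIN condition

Corrected query:
SELECT dept, MIN(salary) FROM employees GROUP BY dept HAVING MIN(salary) >= 89705

Result:
dept  | MIN(salary)
------+------------
HR    | 127021     
Legal | 93846      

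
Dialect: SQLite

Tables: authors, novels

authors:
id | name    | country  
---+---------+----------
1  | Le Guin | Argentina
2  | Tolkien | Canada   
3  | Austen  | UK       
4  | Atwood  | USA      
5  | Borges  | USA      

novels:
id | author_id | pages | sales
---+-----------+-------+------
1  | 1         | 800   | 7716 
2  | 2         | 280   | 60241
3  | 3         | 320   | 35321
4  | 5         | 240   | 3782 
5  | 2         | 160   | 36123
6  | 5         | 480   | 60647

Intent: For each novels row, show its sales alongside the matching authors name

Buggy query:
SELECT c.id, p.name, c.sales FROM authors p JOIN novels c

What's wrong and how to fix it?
Bug: Missing join condition: each novels row is matched to all authors rows instead of just its own

Fix: Specify the join condition linking the foreign key to the parent id

Corrected query:
SELECT c.id, p.name, c.sales FROM authors p JOIN novels c ON c.author_id = p.id

Result:
id | name    | sales
---+---------+------
1  | Le Guin | 7716 
2  | Tolkien | 60241
3  | Austen  | 35321
4  | Borges  | 3782 
5  | Tolkien | 36123
6  | Borges  | 60647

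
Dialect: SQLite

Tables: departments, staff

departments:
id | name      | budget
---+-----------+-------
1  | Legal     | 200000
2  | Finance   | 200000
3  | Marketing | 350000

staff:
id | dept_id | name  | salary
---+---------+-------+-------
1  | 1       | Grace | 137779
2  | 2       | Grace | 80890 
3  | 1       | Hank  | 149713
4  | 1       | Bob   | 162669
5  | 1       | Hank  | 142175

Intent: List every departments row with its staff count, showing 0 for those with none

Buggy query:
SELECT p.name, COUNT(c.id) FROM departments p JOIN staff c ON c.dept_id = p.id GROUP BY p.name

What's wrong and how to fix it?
Bug: INNER JOIN drops departments rows that have no matching staff rows

Fix: Switch to LEFT JOIN to retain unmatched parent rows

Corrected query:
SELECT p.name, COUNT(c.id) FROM departments p LEFT JOIN staff c ON c.dept_id = p.id GROUP BY p.name

Result:
name      | COUNT(c.id)
----------+------------
Finance   | 1          
Legal     | 4          
Marketing | 0          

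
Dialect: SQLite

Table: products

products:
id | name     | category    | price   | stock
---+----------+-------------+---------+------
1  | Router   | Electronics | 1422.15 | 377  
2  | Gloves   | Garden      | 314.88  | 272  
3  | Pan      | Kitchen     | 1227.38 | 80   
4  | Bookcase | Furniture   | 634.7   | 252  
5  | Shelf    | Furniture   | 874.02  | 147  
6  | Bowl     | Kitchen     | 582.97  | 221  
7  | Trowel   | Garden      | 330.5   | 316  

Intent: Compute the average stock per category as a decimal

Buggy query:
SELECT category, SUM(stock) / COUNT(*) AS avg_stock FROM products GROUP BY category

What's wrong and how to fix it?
Bug: SUM(stock) and COUNT(*) are both integers; the division truncates the fractional part

Fix: Multiply by 1.0 (or CAST to REAL) to force floating-point division

Corrected query:
SELECT category, SUM(stock) * 1.0 / COUNT(*) AS avg_stock FROM products GROUP BY category

Result:
category    | avg_stock
------------+----------
Electronics | 377      
Furniture   | 199.5    
Garden      | 294      
Kitchen     | 150.5    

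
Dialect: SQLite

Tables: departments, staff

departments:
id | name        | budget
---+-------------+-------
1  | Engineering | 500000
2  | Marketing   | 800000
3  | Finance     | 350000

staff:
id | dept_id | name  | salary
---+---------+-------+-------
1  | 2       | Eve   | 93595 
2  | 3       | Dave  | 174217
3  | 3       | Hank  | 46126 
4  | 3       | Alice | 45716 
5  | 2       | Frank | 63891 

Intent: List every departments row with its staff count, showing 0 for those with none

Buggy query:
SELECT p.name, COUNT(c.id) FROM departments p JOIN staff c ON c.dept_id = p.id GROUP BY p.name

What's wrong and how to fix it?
Bug: INNER JOIN drops departments rows that have no matching staff rows

Fix: Use LEFT JOIN so parents without children still appear (COUNT(c.id) gives 0)

Corrected query:
SELECT p.name, COUNT(c.id) FROM departments p LEFT JOIN staff c ON c.dept_id = p.id GROUP BY p.name

Result:
name        | COUNT(c.id)
------------+------------
Engineering | 0          
Finance     | 3          
Marketing   | 2          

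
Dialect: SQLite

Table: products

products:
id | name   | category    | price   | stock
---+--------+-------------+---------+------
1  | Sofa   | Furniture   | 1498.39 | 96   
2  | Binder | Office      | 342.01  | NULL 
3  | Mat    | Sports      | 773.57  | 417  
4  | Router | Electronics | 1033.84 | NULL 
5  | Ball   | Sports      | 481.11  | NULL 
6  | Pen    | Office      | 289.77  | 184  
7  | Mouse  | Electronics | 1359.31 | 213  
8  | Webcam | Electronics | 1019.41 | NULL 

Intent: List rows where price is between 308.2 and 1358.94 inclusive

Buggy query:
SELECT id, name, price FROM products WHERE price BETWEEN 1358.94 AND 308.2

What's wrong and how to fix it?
Bug: The bounds are reversed; BETWEEN a AND b requires a <= b to match anything

Fix: Swap the bounds so the smaller value comes first

Corrected query:
SELECT id, name, price FROM products WHERE price BETWEEN 308.2 AND 1358.94

Result:
id | name   | price  
---+--------+--------
2  | Binder | 342.01 
3  | Mat    | 773.57 
4  | Router | 1033.84
5  | Ball   | 481.11 
8  | Webcam | 1019.41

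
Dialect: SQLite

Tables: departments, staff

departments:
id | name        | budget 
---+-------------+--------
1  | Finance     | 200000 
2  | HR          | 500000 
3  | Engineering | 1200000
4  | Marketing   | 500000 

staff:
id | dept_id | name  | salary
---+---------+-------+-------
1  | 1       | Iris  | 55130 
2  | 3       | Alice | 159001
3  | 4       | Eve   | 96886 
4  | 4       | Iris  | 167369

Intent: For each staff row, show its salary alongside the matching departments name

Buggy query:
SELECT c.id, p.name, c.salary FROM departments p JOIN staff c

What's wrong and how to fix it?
Bug: JOIN with no ON clause produces a cartesian product; every staff row pairs with every departments row

Fix: Add ON c.dept_id = p.id to the JOIN

Corrected query:
SELECT c.id, p.name, c.salary FROM departments p JOIN staff c ON c.dept_id = p.id

Result:
id | name        | salary
---+-------------+-------
1  | Finance     | 55130 
2  | Engineering | 159001
3  | Marketing   | 96886 
4  | Marketing   | 167369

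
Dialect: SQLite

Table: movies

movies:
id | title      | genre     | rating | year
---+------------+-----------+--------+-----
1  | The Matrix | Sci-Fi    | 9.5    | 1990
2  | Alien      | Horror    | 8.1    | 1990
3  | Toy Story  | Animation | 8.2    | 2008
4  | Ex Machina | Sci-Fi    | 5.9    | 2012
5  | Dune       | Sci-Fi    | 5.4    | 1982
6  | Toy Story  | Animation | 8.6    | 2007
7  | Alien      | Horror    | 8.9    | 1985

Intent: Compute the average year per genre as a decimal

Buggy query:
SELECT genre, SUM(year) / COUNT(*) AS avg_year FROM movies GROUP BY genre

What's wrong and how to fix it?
Bug: Both operands are integers, so '/' performs integer division and truncates

Fix: Multiply by 1.0 (or CAST to REAL) to force floating-point division

Corrected query:
SELECT genre, SUM(year) * 1.0 / COUNT(*) AS avg_year FROM movies GROUP BY genre

Result:
genre     | avg_year   
----------+------------
Animation | 2007.5     
Horror    | 1987.5     
Sci-Fi    | 1994.666667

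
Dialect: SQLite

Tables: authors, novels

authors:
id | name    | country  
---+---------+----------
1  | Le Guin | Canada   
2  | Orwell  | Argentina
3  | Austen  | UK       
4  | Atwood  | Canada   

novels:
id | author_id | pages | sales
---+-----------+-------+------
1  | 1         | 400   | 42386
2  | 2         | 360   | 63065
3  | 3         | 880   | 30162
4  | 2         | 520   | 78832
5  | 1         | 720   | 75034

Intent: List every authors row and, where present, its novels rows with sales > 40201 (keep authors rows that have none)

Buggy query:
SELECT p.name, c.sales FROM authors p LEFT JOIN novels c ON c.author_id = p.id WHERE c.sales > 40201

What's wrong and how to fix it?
Bug: Filtering c.sales in WHERE discards the NULL rows produced by LEFT JOIN, turning it into an inner join

Fix: Move the right-table condition into the ON clause so unmatched parents are kept

Corrected query:
SELECT p.name, c.sales FROM authors p LEFT JOIN novels c ON c.author_id = p.id AND c.sales > 40201

Result:
name    | sales
--------+------
Le Guin | 42386
Le Guin | 75034
Orwell  | 63065
Orwell  | 78832
Austen  | NULL 
Atwood  | NULL 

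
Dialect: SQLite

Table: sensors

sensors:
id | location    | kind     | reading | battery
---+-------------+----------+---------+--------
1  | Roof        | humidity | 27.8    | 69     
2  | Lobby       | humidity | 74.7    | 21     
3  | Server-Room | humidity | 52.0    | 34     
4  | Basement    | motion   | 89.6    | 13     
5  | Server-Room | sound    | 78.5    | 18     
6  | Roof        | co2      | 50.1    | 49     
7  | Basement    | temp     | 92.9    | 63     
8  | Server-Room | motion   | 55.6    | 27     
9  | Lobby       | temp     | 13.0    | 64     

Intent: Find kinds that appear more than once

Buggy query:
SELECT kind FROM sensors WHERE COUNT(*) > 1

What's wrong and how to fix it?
Bug: COUNT(*) is an aggregate and cannot be used in WHERE

Fix: Group first, then use HAVING for the count condition

Corrected query:
SELECT kind FROM sensors GROUP BY kind HAVING COUNT(*) > 1

Result:
kind    
--------
humidity
motion  
temp    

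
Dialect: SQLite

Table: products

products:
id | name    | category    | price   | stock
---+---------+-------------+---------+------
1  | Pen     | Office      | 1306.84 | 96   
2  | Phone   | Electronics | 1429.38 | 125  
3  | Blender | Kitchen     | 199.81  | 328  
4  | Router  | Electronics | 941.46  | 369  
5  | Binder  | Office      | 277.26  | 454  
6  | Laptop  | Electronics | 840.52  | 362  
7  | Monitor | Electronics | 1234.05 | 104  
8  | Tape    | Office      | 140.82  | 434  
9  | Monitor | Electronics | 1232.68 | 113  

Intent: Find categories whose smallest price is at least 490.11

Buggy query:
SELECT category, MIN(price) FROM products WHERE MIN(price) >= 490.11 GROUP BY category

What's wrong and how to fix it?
Bug: Aggregates like MIN are computed per group after WHERE runs

Fix: Replace WHERE with HAVING after the GROUP BY

Corrected query:
SELECT category, MIN(price) FROM products GROUP BY category HAVING MIN(price) >= 490.11

Result:
category    | MIN(price)
------------+-----------
Electronics | 840.52    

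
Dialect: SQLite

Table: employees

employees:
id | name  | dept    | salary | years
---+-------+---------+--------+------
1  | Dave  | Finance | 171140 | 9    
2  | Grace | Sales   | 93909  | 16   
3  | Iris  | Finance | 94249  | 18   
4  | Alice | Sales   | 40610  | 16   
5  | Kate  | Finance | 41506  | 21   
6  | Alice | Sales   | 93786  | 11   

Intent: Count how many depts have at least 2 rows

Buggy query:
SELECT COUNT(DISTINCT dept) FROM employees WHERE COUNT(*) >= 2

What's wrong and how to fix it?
Bug: WHERE filters individual rows, not groups, so a group-level COUNT is invalid there

Fix: Group first with HAVING COUNT(*) >= 2, then COUNT the resulting groups

Corrected query:
SELECT COUNT(*) FROM (SELECT dept FROM employees GROUP BY dept HAVING COUNT(*) >= 2)

Result:
COUNT(*)
--------
2       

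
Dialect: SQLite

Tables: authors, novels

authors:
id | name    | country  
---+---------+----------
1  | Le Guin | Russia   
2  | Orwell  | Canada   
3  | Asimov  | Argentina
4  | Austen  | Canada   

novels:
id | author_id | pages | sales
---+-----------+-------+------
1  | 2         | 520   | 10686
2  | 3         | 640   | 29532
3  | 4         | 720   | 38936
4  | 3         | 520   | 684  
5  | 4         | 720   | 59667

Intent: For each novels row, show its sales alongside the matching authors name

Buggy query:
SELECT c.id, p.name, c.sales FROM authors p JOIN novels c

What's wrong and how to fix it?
Bug: Missing join condition: each novels row is matched to all authors rows instead of just its own

Fix: Specify the join condition linking the foreign key to the parent id

Corrected query:
SELECT c.id, p.name, c.sales FROM authors p JOIN novels c ON c.author_id = p.id

Result:
id | name   | sales
---+--------+------
1  | Orwell | 10686
2  | Asimov | 29532
3  | Austen | 38936
4  | Asimov | 684  
5  | Austen | 59667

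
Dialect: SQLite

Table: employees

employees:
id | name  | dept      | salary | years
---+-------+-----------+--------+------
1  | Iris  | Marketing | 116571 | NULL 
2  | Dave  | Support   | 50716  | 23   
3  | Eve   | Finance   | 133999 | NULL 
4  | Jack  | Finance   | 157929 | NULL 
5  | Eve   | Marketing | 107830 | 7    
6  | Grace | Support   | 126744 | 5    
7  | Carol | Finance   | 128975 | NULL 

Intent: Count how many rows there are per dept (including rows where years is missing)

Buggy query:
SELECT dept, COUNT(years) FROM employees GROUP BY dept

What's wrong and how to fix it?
Bug: COUNT(column) counts non-NULL values only; rows with NULL years aren't counted

Fix: Replace COUNT(years) with COUNT(*)

Corrected query:
SELECT dept, COUNT(*) FROM employees GROUP BY dept

Result:
dept      | COUNT(*)
----------+---------
Finance   | 3       
Marketing | 2       
Support   | 2       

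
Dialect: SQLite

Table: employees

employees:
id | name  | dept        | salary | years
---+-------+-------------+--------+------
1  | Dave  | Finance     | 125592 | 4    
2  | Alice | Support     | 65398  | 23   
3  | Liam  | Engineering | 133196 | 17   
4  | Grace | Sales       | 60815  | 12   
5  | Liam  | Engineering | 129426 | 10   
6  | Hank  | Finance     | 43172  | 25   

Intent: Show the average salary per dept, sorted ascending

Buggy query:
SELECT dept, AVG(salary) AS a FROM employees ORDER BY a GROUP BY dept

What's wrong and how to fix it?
Bug: ORDER BY appears before GROUP BY; SQL clause order requires GROUP BY first

Fix: Reorder: SELECT … FROM … GROUP BY … ORDER BY …

Corrected query:
SELECT dept, AVG(salary) AS a FROM employees GROUP BY dept ORDER BY a

Result:
dept        | a     
------------+-------
Sales       | 60815 
Support     | 65398 
Finance     | 84382 
Engineering | 131311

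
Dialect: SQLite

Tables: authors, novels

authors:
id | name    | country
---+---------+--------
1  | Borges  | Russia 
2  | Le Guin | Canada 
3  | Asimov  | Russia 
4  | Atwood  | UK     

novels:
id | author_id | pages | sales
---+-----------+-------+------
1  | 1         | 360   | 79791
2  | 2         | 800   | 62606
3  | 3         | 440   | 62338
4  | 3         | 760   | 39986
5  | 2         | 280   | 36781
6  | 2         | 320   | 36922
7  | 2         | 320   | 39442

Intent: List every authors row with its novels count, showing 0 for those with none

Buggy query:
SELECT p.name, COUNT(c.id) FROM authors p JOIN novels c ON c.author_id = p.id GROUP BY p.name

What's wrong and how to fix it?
Bug: An inner join excludes parents with zero children

Fix: Use LEFT JOIN so parents without children still appear (COUNT(c.id) gives 0)

Corrected query:
SELECT p.name, COUNT(c.id) FROM authors p LEFT JOIN novels c ON c.author_id = p.id GROUP BY p.name

Result:
name    | COUNT(c.id)
--------+------------
Asimov  | 2          
Atwood  | 0          
Borges  | 1          
Le Guin | 4          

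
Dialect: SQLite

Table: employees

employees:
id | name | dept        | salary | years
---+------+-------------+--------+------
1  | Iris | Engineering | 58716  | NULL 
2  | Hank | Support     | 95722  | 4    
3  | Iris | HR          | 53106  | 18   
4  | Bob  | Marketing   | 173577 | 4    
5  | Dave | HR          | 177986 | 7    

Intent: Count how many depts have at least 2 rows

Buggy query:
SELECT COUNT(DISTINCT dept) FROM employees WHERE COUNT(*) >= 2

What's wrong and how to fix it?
Bug: WHERE filters individual rows, not groups, so a group-level COUNT is invalid there

Fix: Group first with HAVING COUNT(*) >= 2, then COUNT the resulting groups

Corrected query:
SELECT COUNT(*) FROM (SELECT dept FROM employees GROUP BY dept HAVING COUNT(*) >= 2)

Result:
COUNT(*)
--------
1       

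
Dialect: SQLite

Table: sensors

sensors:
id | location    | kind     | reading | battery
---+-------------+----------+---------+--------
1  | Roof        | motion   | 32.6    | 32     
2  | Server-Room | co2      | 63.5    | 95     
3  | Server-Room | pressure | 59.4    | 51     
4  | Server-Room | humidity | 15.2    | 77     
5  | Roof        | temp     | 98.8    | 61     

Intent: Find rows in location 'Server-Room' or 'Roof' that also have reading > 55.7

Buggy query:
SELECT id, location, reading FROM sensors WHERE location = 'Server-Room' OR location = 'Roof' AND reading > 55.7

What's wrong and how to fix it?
Bug: AND binds tighter than OR, so this parses as location = 'Server-Room' OR (location = 'Roof' AND reading > 55.7)

Fix: Add parentheses around the OR so the AND applies to both alternatives

Corrected query:
SELECT id, location, reading FROM sensors WHERE (location = 'Server-Room' OR location = 'Roof') AND reading > 55.7

Result:
id | location    | reading
---+-------------+--------
2  | Server-Room | 63.5   
3  | Server-Room | 59.4   
5  | Roof        | 98.8   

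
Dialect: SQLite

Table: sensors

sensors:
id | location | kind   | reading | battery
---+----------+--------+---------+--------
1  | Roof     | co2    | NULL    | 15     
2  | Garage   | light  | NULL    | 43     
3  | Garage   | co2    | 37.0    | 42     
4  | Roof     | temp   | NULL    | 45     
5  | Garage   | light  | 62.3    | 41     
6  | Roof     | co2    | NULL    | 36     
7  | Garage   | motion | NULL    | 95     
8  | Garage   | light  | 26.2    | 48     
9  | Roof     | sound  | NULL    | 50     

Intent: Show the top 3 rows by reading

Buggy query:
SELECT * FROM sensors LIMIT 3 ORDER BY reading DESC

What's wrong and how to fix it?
Bug: LIMIT must come after ORDER BY

Fix: Sort with ORDER BY, then apply LIMIT

Corrected query:
SELECT * FROM sensors ORDER BY reading DESC LIMIT 3

Result:
id | location | kind  | reading | battery
---+----------+-------+---------+--------
5  | Garage   | light | 62.3    | 41     
3  | Garage   | co2   | 37      | 42     
8  | Garage   | light | 26.2    | 48     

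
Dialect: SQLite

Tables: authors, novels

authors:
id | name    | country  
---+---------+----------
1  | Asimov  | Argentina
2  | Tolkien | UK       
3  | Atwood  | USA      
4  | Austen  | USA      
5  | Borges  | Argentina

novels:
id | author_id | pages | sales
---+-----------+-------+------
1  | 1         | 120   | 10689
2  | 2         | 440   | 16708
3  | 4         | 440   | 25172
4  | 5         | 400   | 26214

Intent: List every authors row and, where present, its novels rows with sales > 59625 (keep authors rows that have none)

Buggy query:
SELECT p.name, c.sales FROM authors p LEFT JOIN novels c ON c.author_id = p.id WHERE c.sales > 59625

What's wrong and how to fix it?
Bug: A WHERE condition on the right-hand table after LEFT JOIN drops unmatched parents

Fix: Move the right-table condition into the ON clause so unmatched parents are kept

Corrected query:
SELECT p.name, c.sales FROM authors p LEFT JOIN novels c ON c.author_id = p.id AND c.sales > 59625

Result:
name    | sales
--------+------
Asimov  | NULL 
Tolkien | NULL 
Atwood  | NULL 
Austen  | NULL 
Borges  | NULL 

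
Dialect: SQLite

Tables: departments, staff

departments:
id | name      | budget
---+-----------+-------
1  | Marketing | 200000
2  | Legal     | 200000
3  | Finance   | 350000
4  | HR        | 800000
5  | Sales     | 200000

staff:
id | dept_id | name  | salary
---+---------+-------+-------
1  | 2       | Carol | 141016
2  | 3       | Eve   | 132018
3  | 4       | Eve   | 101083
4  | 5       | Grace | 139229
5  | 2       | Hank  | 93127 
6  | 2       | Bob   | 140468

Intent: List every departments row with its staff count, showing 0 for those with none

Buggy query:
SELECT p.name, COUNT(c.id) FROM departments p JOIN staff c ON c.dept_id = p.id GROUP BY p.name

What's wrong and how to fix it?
Bug: INNER JOIN drops departments rows that have no matching staff rows

Fix: Use LEFT JOIN so parents without children still appear (COUNT(c.id) gives 0)

Corrected query:
SELECT p.name, COUNT(c.id) FROM departments p LEFT JOIN staff c ON c.dept_id = p.id GROUP BY p.name

Result:
name      | COUNT(c.id)
----------+------------
Finance   | 1          
HR        | 1          
Legal     | 3          
Marketing | 0          
Sales     | 1          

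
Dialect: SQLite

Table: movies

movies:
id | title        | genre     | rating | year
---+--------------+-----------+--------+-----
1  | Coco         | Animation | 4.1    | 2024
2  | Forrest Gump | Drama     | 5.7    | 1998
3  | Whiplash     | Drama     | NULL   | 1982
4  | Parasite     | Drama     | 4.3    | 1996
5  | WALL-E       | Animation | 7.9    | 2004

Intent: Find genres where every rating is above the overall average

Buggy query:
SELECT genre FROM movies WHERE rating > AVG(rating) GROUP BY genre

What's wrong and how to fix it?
Bug: AVG() is an aggregate; it can't sit directly in WHERE

Fix: Compute the overall average in a scalar subquery and compare each group's MIN against it in HAVING

Corrected query:
SELECT genre FROM movies GROUP BY genre HAVING MIN(rating) > (SELECT AVG(rating) FROM movies)

Result:
(no rows)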